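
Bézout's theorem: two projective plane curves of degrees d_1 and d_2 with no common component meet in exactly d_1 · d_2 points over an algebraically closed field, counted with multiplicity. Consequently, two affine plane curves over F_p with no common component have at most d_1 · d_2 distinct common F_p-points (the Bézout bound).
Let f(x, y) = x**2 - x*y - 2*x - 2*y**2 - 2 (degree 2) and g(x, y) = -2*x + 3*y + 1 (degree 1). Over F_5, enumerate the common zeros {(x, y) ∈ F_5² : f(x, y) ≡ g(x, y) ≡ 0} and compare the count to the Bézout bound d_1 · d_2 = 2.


Common zeros: {(0, 3)}; count = 1; Bézout bound = 2.

deg(f) = 2, deg(g) = 1, so Bézout bound = 2.
Scan x ∈ F_5. For each x, list the y ∈ F_5 with f(x, y) ≡ 0 and those with g(x, y) ≡ 0 (mod 5); the common zeros in that column are the intersection.
  x = 0: f ≡ 0 at y ∈ {2, 3}; g ≡ 0 at y ∈ {3}; common: {3}.
  x = 1: f ≡ 0 at y ∈ ∅; g ≡ 0 at y ∈ {2}; common: ∅.
  x = 2: f ≡ 0 at y ∈ ∅; g ≡ 0 at y ∈ {1}; common: ∅.
  x = 3: f ≡ 0 at y ∈ ∅; g ≡ 0 at y ∈ {0}; common: ∅.
  x = 4: f ≡ 0 at y ∈ {1, 2}; g ≡ 0 at y ∈ {4}; common: ∅.
Collecting: common zeros = {(0, 3)}, so the count is 1.
Comparison with the Bézout bound: 1 ≤ 2 = deg(f)·deg(g), as expected for curves with no common component (the affine F_5-count falls short of the bound because intersections may lie at infinity, over extension fields, or carry multiplicity).


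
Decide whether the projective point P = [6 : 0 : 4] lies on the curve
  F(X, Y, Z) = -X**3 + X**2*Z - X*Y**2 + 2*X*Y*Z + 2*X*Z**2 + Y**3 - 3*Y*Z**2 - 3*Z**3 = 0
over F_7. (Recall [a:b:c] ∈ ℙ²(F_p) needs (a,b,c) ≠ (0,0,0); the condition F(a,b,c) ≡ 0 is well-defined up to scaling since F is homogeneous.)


F(6,0,4) ≡ 5 (mod 7); P is NOT on the curve.

Evaluate F(6, 0, 4) term-by-term (mod 7).
  -X**3 ↦ -1·216·1·1 = -216
  X**2*Z ↦ 1·36·1·4 = 144
  -X*Y**2 ↦ -1·6·0·1 = 0
  2*X*Y*Z ↦ 2·6·0·4 = 0
  2*X*Z**2 ↦ 2·6·1·16 = 192
  Y**3 ↦ 1·1·0·1 = 0
  -3*Y*Z**2 ↦ -3·1·0·16 = 0
  -3*Z**3 ↦ -3·1·1·64 = -192
Sum: F(6, 0, 4) = (-216) + (144) + (0) + (0) + (192) + (0) + (0) + (-192) = -72.
Reducing mod 7: -72 ≡ 5 (mod 7).
Since F(a, b, c) ≡ 5 ≠ 0 (mod 7), P does NOT lie on the curve.


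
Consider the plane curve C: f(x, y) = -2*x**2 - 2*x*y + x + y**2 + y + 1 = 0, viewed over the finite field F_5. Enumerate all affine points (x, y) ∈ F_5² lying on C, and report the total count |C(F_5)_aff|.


Affine F_5-points: {(1, 0), (1, 1), (2, 0), (2, 3), (3, 2), (3, 3)}; count = 6.

For each of the 25 pairs (x, y) ∈ F_5², evaluate f(x, y) mod 5. Record the zeros.
  x = 0: [0↦1, 1↦3, 2↦2, 3↦3, 4↦1]  zeros at y ∈ ∅
  x = 1: [0↦0, 1↦0, 2↦2, 3↦1, 4↦2]  zeros at y ∈ {0, 1}
  x = 2: [0↦0, 1↦3, 2↦3, 3↦0, 4↦4]  zeros at y ∈ {0, 3}
  x = 3: [0↦1, 1↦2, 2↦0, 3↦0, 4↦2]  zeros at y ∈ {2, 3}
  x = 4: [0↦3, 1↦2, 2↦3, 3↦1, 4↦1]  zeros at y ∈ ∅
Collecting zeros: affine points = {(1, 0), (1, 1), (2, 0), (2, 3), (3, 2), (3, 3)}.
Total count |C(F_5)_aff| = 6.


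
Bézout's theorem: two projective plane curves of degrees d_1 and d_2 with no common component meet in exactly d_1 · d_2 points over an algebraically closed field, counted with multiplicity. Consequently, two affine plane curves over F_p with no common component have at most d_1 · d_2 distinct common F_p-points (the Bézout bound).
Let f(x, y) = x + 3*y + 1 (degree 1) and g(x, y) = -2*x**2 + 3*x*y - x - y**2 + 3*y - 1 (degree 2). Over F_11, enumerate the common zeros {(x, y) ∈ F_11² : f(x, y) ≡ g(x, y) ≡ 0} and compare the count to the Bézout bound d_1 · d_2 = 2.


Common zeros: {(4, 2)}; count = 1; Bézout bound = 2.

deg(f) = 1, deg(g) = 2, so Bézout bound = 2.
Scan x ∈ F_11. For each x, list the y ∈ F_11 with f(x, y) ≡ 0 and those with g(x, y) ≡ 0 (mod 11); the common zeros in that column are the intersection.
  x = 0: f ≡ 0 at y ∈ {7}; g ≡ 0 at y ∈ {5, 9}; common: ∅.
  x = 1: f ≡ 0 at y ∈ {3}; g ≡ 0 at y ∈ {7, 10}; common: ∅.
  x = 2: f ≡ 0 at y ∈ {10}; g ≡ 0 at y ∈ {0, 9}; common: ∅.
  x = 3: f ≡ 0 at y ∈ {6}; g ≡ 0 at y ∈ {0, 1}; common: ∅.
  x = 4: f ≡ 0 at y ∈ {2}; g ≡ 0 at y ∈ {2}; common: {2}.
  x = 5: f ≡ 0 at y ∈ {9}; g ≡ 0 at y ∈ {3, 4}; common: ∅.
  x = 6: f ≡ 0 at y ∈ {5}; g ≡ 0 at y ∈ {4, 6}; common: ∅.
  x = 7: f ≡ 0 at y ∈ {1}; g ≡ 0 at y ∈ {5, 8}; common: ∅.
  x = 8: f ≡ 0 at y ∈ {8}; g ≡ 0 at y ∈ {6, 10}; common: ∅.
  x = 9: f ≡ 0 at y ∈ {4}; g ≡ 0 at y ∈ {1, 7}; common: ∅.
  x = 10: f ≡ 0 at y ∈ {0}; g ≡ 0 at y ∈ {3, 8}; common: ∅.
Collecting: common zeros = {(4, 2)}, so the count is 1.
Comparison with the Bézout bound: 1 ≤ 2 = deg(f)·deg(g), as expected for curves with no common component (the affine F_11-count falls short of the bound because intersections may lie at infinity, over extension fields, or carry multiplicity).


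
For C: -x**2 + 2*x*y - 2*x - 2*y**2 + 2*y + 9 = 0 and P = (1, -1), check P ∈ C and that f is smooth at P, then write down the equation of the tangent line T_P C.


Tangent line at P: -6*x + 8*y + 14 = 0.

Step 1: f(1, -1) = 0, so P lies on C.
Step 2: partial derivatives
  f_x(x, y) = -2*x + 2*y - 2, f_y(x, y) = 2*x - 4*y + 2.
  f_x(P) = -6, f_y(P) = 8 (gradient nonzero, so P is smooth).
Step 3: tangent line at P: -6·(x − 1) + 8·(y − -1) = 0.
Expanding: -6*x + 8*y + 14 = 0.


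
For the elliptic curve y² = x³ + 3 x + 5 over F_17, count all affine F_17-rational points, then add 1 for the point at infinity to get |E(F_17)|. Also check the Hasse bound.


Affine points = {(1, 3), (1, 14), (2, 6), (2, 11), (4, 8), (4, 9), (5, 3), (5, 14), (6, 1), (6, 16), (9, 8), (9, 9), (10, 7), (10, 10), (11, 3), (11, 14), (12, 1), (12, 16), (15, 5), (15, 12), (16, 1), (16, 16)}; affine count = 22; |E(F_17)| = 23.

Discriminant check: Δ ∝ 4a³ + 27b² = 4·3³ + 27·5² = 4·27 + 27·25 ≡ 1 (mod 17). Nonzero ⇒ E is nonsingular.
For each x ∈ F_17, compute rhs = x³ + 3·x + 5 mod 17, then count y ∈ F_17 with y² ≡ rhs.
  x = 0: rhs = 5, matching y values: none (0 points).
  x = 1: rhs = 9, matching y values: 3, 14 (2 points).
  x = 2: rhs = 2, matching y values: 6, 11 (2 points).
  x = 3: rhs = 7, matching y values: none (0 points).
  x = 4: rhs = 13, matching y values: 8, 9 (2 points).
  x = 5: rhs = 9, matching y values: 3, 14 (2 points).
  x = 6: rhs = 1, matching y values: 1, 16 (2 points).
  x = 7: rhs = 12, matching y values: none (0 points).
  x = 8: rhs = 14, matching y values: none (0 points).
  x = 9: rhs = 13, matching y values: 8, 9 (2 points).
  x = 10: rhs = 15, matching y values: 7, 10 (2 points).
  x = 11: rhs = 9, matching y values: 3, 14 (2 points).
  x = 12: rhs = 1, matching y values: 1, 16 (2 points).
  x = 13: rhs = 14, matching y values: none (0 points).
  x = 14: rhs = 3, matching y values: none (0 points).
  x = 15: rhs = 8, matching y values: 5, 12 (2 points).
  x = 16: rhs = 1, matching y values: 1, 16 (2 points).
Total affine count: 22.
Full point count |E(F_17)| = 22 + 1 = 23.
Hasse bound: |23 − (17+1)| = |5| = 5 ≤ 2√17 ≈ 8.2462 ✓.


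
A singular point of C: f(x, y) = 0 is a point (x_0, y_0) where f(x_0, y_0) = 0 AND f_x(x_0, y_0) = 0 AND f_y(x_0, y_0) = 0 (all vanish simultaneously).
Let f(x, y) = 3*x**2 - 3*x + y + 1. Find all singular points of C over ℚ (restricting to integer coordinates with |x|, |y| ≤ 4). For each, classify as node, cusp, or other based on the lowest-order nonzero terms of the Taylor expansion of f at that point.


No singular points in the scanned grid; C is smooth there.

Compute partial derivatives:
  f_x = 6*x - 3.
  f_y = 1.
f_y = 1 is a nonzero constant, so f_y never vanishes: no point (x, y) can satisfy f = f_x = f_y = 0. In particular no (x, y) ∈ {−4, ..., 4}² is singular; the curve is smooth.


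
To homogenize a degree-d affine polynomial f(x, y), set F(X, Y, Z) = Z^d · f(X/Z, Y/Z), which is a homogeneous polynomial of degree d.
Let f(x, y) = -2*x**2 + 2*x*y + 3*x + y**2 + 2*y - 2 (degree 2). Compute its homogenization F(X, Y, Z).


F(X, Y, Z) = -2*X**2 + 2*X*Y + 3*X*Z + Y**2 + 2*Y*Z - 2*Z**2

deg(f) = 2.
Substitute x = X/Z, y = Y/Z into f, then multiply by Z^2.
  monomial -2·x^2·y^0 ↦ -2·X^2·Y^0·Z^0.
  monomial 2·x^1·y^1 ↦ 2·X^1·Y^1·Z^0.
  monomial 3·x^1·y^0 ↦ 3·X^1·Y^0·Z^1.
  monomial 1·x^0·y^2 ↦ 1·X^0·Y^2·Z^0.
  monomial 2·x^0·y^1 ↦ 2·X^0·Y^1·Z^1.
  monomial -2·x^0·y^0 ↦ -2·X^0·Y^0·Z^2.
Collecting: F(X, Y, Z) = -2*X**2 + 2*X*Y + 3*X*Z + Y**2 + 2*Y*Z - 2*Z**2.


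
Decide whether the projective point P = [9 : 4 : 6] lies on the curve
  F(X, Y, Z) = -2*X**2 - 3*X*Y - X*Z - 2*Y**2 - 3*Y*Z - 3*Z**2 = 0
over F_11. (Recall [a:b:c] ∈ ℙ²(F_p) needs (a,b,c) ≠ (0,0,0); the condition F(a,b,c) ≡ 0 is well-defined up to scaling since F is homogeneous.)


F(9,4,6) ≡ 3 (mod 11); P is NOT on the curve.

Evaluate F(9, 4, 6) term-by-term (mod 11).
  -2*X**2 ↦ -2·81·1·1 = -162
  -3*X*Y ↦ -3·9·4·1 = -108
  -X*Z ↦ -1·9·1·6 = -54
  -2*Y**2 ↦ -2·1·16·1 = -32
  -3*Y*Z ↦ -3·1·4·6 = -72
  -3*Z**2 ↦ -3·1·1·36 = -108
Sum: F(9, 4, 6) = (-162) + (-108) + (-54) + (-32) + (-72) + (-108) = -536.
Reducing mod 11: -536 ≡ 3 (mod 11).
Since F(a, b, c) ≡ 3 ≠ 0 (mod 11), P does NOT lie on the curve.


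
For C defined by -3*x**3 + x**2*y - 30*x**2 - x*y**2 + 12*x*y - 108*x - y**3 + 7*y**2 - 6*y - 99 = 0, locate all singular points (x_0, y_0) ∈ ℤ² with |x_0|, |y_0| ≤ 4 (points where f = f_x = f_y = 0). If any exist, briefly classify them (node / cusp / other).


Singular points: {(-3, 3)}; classification: cusp.

Compute partial derivatives:
  f_x = -9*x**2 + 2*x*y - 60*x - y**2 + 12*y - 108.
  f_y = x**2 - 2*x*y + 12*x - 3*y**2 + 14*y - 6.
Scan x_0 ∈ {−4, ..., 4}. For each x_0, f_y(x_0, y) is a polynomial in y; find its integer roots y ∈ {−4, ..., 4}, then test f_x and f at those candidates.
  x = -4: f_y(-4, y) = -3*y**2 + 22*y - 38; no integer root y with |y| ≤ 4.
  x = -3: f_y(-3, y) = -3*y**2 + 20*y - 33; vanishes at y ∈ {3}. (-3, 3): f_x = 0, f = 0 — SINGULAR.
  x = -2: f_y(-2, y) = -3*y**2 + 18*y - 26; no integer root y with |y| ≤ 4.
  x = -1: f_y(-1, y) = -3*y**2 + 16*y - 17; no integer root y with |y| ≤ 4.
  x = 0: f_y(0, y) = -3*y**2 + 14*y - 6; no integer root y with |y| ≤ 4.
  x = 1: f_y(1, y) = -3*y**2 + 12*y + 7; no integer root y with |y| ≤ 4.
  x = 2: f_y(2, y) = -3*y**2 + 10*y + 22; no integer root y with |y| ≤ 4.
  x = 3: f_y(3, y) = -3*y**2 + 8*y + 39; no integer root y with |y| ≤ 4.
  x = 4: f_y(4, y) = -3*y**2 + 6*y + 58; no integer root y with |y| ≤ 4.
Only singular point on the grid: (-3, 3).
Classify: substitute x = -3 + u, y = 3 + v and expand: f = -3*u**3 + u**2*v - u*v**2 - v**3 + v**2.
No constant or linear terms (consistent with a singular point). Quadratic part: v**2. Cubic part: -3*u**3 + u**2*v - u*v**2 - v**3.
The quadratic part v**2 is a perfect square, so there is a single (double) tangent line v = 0, i.e. y = 3. Restricting the cubic part to that line (v = 0) leaves -3*u**3 ≠ 0, so f is not divisible by v and the branch is v² ≈ 3*u**3 to lowest order — this is a cusp.
Classification: cusp.


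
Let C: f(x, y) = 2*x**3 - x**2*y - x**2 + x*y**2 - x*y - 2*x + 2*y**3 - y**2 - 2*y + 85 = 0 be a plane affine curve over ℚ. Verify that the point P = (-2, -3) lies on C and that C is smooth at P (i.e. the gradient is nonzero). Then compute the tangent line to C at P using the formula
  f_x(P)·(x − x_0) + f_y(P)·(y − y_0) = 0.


Tangent line at P: 26*x + 68*y + 256 = 0.

Step 1: f(-2, -3) = 0, so P lies on C.
Step 2: partial derivatives
  f_x(x, y) = 6*x**2 - 2*x*y - 2*x + y**2 - y - 2, f_y(x, y) = -x**2 + 2*x*y - x + 6*y**2 - 2*y - 2.
  f_x(P) = 26, f_y(P) = 68 (gradient nonzero, so P is smooth).
Step 3: tangent line at P: 26·(x − -2) + 68·(y − -3) = 0.
Expanding: 26*x + 68*y + 256 = 0.


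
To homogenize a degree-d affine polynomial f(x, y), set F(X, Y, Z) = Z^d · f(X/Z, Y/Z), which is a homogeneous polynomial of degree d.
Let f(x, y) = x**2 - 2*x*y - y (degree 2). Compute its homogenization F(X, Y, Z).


F(X, Y, Z) = X**2 - 2*X*Y - Y*Z

deg(f) = 2.
Substitute x = X/Z, y = Y/Z into f, then multiply by Z^2.
  monomial 1·x^2·y^0 ↦ 1·X^2·Y^0·Z^0.
  monomial -2·x^1·y^1 ↦ -2·X^1·Y^1·Z^0.
  monomial -1·x^0·y^1 ↦ -1·X^0·Y^1·Z^1.
Collecting: F(X, Y, Z) = X**2 - 2*X*Y - Y*Z.


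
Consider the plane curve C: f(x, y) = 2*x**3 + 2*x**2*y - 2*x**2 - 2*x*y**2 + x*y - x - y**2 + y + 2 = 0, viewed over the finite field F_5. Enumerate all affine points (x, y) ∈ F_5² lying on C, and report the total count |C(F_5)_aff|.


Affine F_5-points: {(0, 2), (0, 4), (2, 2), (3, 0), (3, 1)}; count = 5.

For each of the 25 pairs (x, y) ∈ F_5², evaluate f(x, y) mod 5. Record the zeros.
  x = 0: [0↦2, 1↦2, 2↦0, 3↦1, 4↦0]  zeros at y ∈ {2, 4}
  x = 1: [0↦1, 1↦2, 2↦2, 3↦1, 4↦4]  zeros at y ∈ ∅
  x = 2: [0↦3, 1↦4, 2↦0, 3↦1, 4↦2]  zeros at y ∈ {2}
  x = 3: [0↦0, 1↦0, 2↦1, 3↦3, 4↦1]  zeros at y ∈ {0, 1}
  x = 4: [0↦4, 1↦2, 2↦2, 3↦4, 4↦3]  zeros at y ∈ ∅
Collecting zeros: affine points = {(0, 2), (0, 4), (2, 2), (3, 0), (3, 1)}.
Total count |C(F_5)_aff| = 5.


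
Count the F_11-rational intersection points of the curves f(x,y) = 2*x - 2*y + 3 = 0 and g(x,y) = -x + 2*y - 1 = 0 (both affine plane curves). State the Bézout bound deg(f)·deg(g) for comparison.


Common zeros: {(9, 5)}; count = 1; Bézout bound = 1.

deg(f) = 1, deg(g) = 1, so Bézout bound = 1.
Scan x ∈ F_11. For each x, list the y ∈ F_11 with f(x, y) ≡ 0 and those with g(x, y) ≡ 0 (mod 11); the common zeros in that column are the intersection.
  x = 0: f ≡ 0 at y ∈ {7}; g ≡ 0 at y ∈ {6}; common: ∅.
  x = 1: f ≡ 0 at y ∈ {8}; g ≡ 0 at y ∈ {1}; common: ∅.
  x = 2: f ≡ 0 at y ∈ {9}; g ≡ 0 at y ∈ {7}; common: ∅.
  x = 3: f ≡ 0 at y ∈ {10}; g ≡ 0 at y ∈ {2}; common: ∅.
  x = 4: f ≡ 0 at y ∈ {0}; g ≡ 0 at y ∈ {8}; common: ∅.
  x = 5: f ≡ 0 at y ∈ {1}; g ≡ 0 at y ∈ {3}; common: ∅.
  x = 6: f ≡ 0 at y ∈ {2}; g ≡ 0 at y ∈ {9}; common: ∅.
  x = 7: f ≡ 0 at y ∈ {3}; g ≡ 0 at y ∈ {4}; common: ∅.
  x = 8: f ≡ 0 at y ∈ {4}; g ≡ 0 at y ∈ {10}; common: ∅.
  x = 9: f ≡ 0 at y ∈ {5}; g ≡ 0 at y ∈ {5}; common: {5}.
  x = 10: f ≡ 0 at y ∈ {6}; g ≡ 0 at y ∈ {0}; common: ∅.
Collecting: common zeros = {(9, 5)}, so the count is 1.
Comparison with the Bézout bound: 1 ≤ 1 = deg(f)·deg(g), as expected for curves with no common component (the bound is attained).


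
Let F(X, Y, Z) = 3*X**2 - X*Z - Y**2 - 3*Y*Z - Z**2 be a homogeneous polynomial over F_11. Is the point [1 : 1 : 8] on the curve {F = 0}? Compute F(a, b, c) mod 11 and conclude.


F(1,1,8) ≡ 5 (mod 11); P is NOT on the curve.

Evaluate F(1, 1, 8) term-by-term (mod 11).
  3*X**2 ↦ 3·1·1·1 = 3
  -X*Z ↦ -1·1·1·8 = -8
  -Y**2 ↦ -1·1·1·1 = -1
  -3*Y*Z ↦ -3·1·1·8 = -24
  -Z**2 ↦ -1·1·1·64 = -64
Sum: F(1, 1, 8) = (3) + (-8) + (-1) + (-24) + (-64) = -94.
Reducing mod 11: -94 ≡ 5 (mod 11).
Since F(a, b, c) ≡ 5 ≠ 0 (mod 11), P does NOT lie on the curve.


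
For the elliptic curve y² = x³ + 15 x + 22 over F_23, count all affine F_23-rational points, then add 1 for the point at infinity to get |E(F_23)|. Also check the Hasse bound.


Affine points = {(3, 5), (3, 18), (4, 10), (4, 13), (6, 11), (6, 12), (9, 9), (9, 14), (11, 0), (14, 3), (14, 20), (18, 11), (18, 12), (19, 6), (19, 17), (22, 11), (22, 12)}; affine count = 17; |E(F_23)| = 18.

Discriminant check: Δ ∝ 4a³ + 27b² = 4·15³ + 27·22² = 4·3375 + 27·484 ≡ 3 (mod 23). Nonzero ⇒ E is nonsingular.
For each x ∈ F_23, compute rhs = x³ + 15·x + 22 mod 23, then count y ∈ F_23 with y² ≡ rhs.
  x = 0: rhs = 22, matching y values: none (0 points).
  x = 1: rhs = 15, matching y values: none (0 points).
  x = 2: rhs = 14, matching y values: none (0 points).
  x = 3: rhs = 2, matching y values: 5, 18 (2 points).
  x = 4: rhs = 8, matching y values: 10, 13 (2 points).
  x = 5: rhs = 15, matching y values: none (0 points).
  x = 6: rhs = 6, matching y values: 11, 12 (2 points).
  x = 7: rhs = 10, matching y values: none (0 points).
  x = 8: rhs = 10, matching y values: none (0 points).
  x = 9: rhs = 12, matching y values: 9, 14 (2 points).
  x = 10: rhs = 22, matching y values: none (0 points).
  x = 11: rhs = 0, matching y values: 0 (1 points).
  x = 12: rhs = 21, matching y values: none (0 points).
  x = 13: rhs = 22, matching y values: none (0 points).
  x = 14: rhs = 9, matching y values: 3, 20 (2 points).
  x = 15: rhs = 11, matching y values: none (0 points).
  x = 16: rhs = 11, matching y values: none (0 points).
  x = 17: rhs = 15, matching y values: none (0 points).
  x = 18: rhs = 6, matching y values: 11, 12 (2 points).
  x = 19: rhs = 13, matching y values: 6, 17 (2 points).
  x = 20: rhs = 19, matching y values: none (0 points).
  x = 21: rhs = 7, matching y values: none (0 points).
  x = 22: rhs = 6, matching y values: 11, 12 (2 points).
Total affine count: 17.
Full point count |E(F_23)| = 17 + 1 = 18.
Hasse bound: |18 − (23+1)| = |-6| = 6 ≤ 2√23 ≈ 9.5917 ✓.


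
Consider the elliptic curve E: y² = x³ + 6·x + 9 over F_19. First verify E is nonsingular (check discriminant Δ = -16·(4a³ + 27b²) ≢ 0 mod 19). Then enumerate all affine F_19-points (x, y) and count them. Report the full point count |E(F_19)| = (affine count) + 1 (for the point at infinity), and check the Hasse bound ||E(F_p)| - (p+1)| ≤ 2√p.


Affine points = {(0, 3), (0, 16), (1, 4), (1, 15), (3, 4), (3, 15), (10, 9), (10, 10), (11, 0), (12, 2), (12, 17), (13, 2), (13, 17), (14, 5), (14, 14), (15, 4), (15, 15)}; affine count = 17; |E(F_19)| = 18.

Discriminant check: Δ ∝ 4a³ + 27b² = 4·6³ + 27·9² = 4·216 + 27·81 ≡ 11 (mod 19). Nonzero ⇒ E is nonsingular.
For each x ∈ F_19, compute rhs = x³ + 6·x + 9 mod 19, then count y ∈ F_19 with y² ≡ rhs.
  x = 0: rhs = 9, matching y values: 3, 16 (2 points).
  x = 1: rhs = 16, matching y values: 4, 15 (2 points).
  x = 2: rhs = 10, matching y values: none (0 points).
  x = 3: rhs = 16, matching y values: 4, 15 (2 points).
  x = 4: rhs = 2, matching y values: none (0 points).
  x = 5: rhs = 12, matching y values: none (0 points).
  x = 6: rhs = 14, matching y values: none (0 points).
  x = 7: rhs = 14, matching y values: none (0 points).
  x = 8: rhs = 18, matching y values: none (0 points).
  x = 9: rhs = 13, matching y values: none (0 points).
  x = 10: rhs = 5, matching y values: 9, 10 (2 points).
  x = 11: rhs = 0, matching y values: 0 (1 points).
  x = 12: rhs = 4, matching y values: 2, 17 (2 points).
  x = 13: rhs = 4, matching y values: 2, 17 (2 points).
  x = 14: rhs = 6, matching y values: 5, 14 (2 points).
  x = 15: rhs = 16, matching y values: 4, 15 (2 points).
  x = 16: rhs = 2, matching y values: none (0 points).
  x = 17: rhs = 8, matching y values: none (0 points).
  x = 18: rhs = 2, matching y values: none (0 points).
Total affine count: 17.
Full point count |E(F_19)| = 17 + 1 = 18.
Hasse bound: |18 − (19+1)| = |-2| = 2 ≤ 2√19 ≈ 8.7178 ✓.


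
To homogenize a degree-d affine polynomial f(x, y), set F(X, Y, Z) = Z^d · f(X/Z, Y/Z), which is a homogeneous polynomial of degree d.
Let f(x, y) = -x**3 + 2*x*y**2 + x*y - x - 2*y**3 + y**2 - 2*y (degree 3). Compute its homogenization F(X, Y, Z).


F(X, Y, Z) = -X**3 + 2*X*Y**2 + X*Y*Z - X*Z**2 - 2*Y**3 + Y**2*Z - 2*Y*Z**2

deg(f) = 3.
Substitute x = X/Z, y = Y/Z into f, then multiply by Z^3.
  monomial -1·x^3·y^0 ↦ -1·X^3·Y^0·Z^0.
  monomial 2·x^1·y^2 ↦ 2·X^1·Y^2·Z^0.
  monomial 1·x^1·y^1 ↦ 1·X^1·Y^1·Z^1.
  monomial -1·x^1·y^0 ↦ -1·X^1·Y^0·Z^2.
  monomial -2·x^0·y^3 ↦ -2·X^0·Y^3·Z^0.
  monomial 1·x^0·y^2 ↦ 1·X^0·Y^2·Z^1.
  monomial -2·x^0·y^1 ↦ -2·X^0·Y^1·Z^2.
Collecting: F(X, Y, Z) = -X**3 + 2*X*Y**2 + X*Y*Z - X*Z**2 - 2*Y**3 + Y**2*Z - 2*Y*Z**2.


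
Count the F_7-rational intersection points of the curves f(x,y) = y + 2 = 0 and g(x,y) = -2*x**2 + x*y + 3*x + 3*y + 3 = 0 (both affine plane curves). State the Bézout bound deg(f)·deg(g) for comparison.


Common zeros: ∅; count = 0; Bézout bound = 2.

deg(f) = 1, deg(g) = 2, so Bézout bound = 2.
Scan x ∈ F_7. For each x, list the y ∈ F_7 with f(x, y) ≡ 0 and those with g(x, y) ≡ 0 (mod 7); the common zeros in that column are the intersection.
  x = 0: f ≡ 0 at y ∈ {5}; g ≡ 0 at y ∈ {6}; common: ∅.
  x = 1: f ≡ 0 at y ∈ {5}; g ≡ 0 at y ∈ {6}; common: ∅.
  x = 2: f ≡ 0 at y ∈ {5}; g ≡ 0 at y ∈ {4}; common: ∅.
  x = 3: f ≡ 0 at y ∈ {5}; g ≡ 0 at y ∈ {1}; common: ∅.
  x = 4: f ≡ 0 at y ∈ {5}; g ≡ 0 at y ∈ ∅; common: ∅.
  x = 5: f ≡ 0 at y ∈ {5}; g ≡ 0 at y ∈ {4}; common: ∅.
  x = 6: f ≡ 0 at y ∈ {5}; g ≡ 0 at y ∈ {1}; common: ∅.
Collecting: common zeros = ∅, so the count is 0.
Comparison with the Bézout bound: 0 ≤ 2 = deg(f)·deg(g), as expected for curves with no common component (the affine F_7-count falls short of the bound because intersections may lie at infinity, over extension fields, or carry multiplicity).


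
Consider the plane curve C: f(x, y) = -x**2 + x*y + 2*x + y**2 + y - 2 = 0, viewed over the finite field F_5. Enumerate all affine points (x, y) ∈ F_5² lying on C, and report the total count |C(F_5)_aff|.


Affine F_5-points: {(0, 1), (0, 3), (3, 0), (3, 1), (4, 0)}; count = 5.

For each of the 25 pairs (x, y) ∈ F_5², evaluate f(x, y) mod 5. Record the zeros.
  x = 0: [0↦3, 1↦0, 2↦4, 3↦0, 4↦3]  zeros at y ∈ {1, 3}
  x = 1: [0↦4, 1↦2, 2↦2, 3↦4, 4↦3]  zeros at y ∈ ∅
  x = 2: [0↦3, 1↦2, 2↦3, 3↦1, 4↦1]  zeros at y ∈ ∅
  x = 3: [0↦0, 1↦0, 2↦2, 3↦1, 4↦2]  zeros at y ∈ {0, 1}
  x = 4: [0↦0, 1↦1, 2↦4, 3↦4, 4↦1]  zeros at y ∈ {0}
Collecting zeros: affine points = {(0, 1), (0, 3), (3, 0), (3, 1), (4, 0)}.
Total count |C(F_5)_aff| = 5.


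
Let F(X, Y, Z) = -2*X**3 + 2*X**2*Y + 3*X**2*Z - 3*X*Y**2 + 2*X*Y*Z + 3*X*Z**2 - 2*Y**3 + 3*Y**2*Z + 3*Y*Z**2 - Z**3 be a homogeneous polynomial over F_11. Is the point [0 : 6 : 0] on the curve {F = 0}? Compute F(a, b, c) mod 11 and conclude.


F(0,6,0) ≡ 8 (mod 11); P is NOT on the curve.

Evaluate F(0, 6, 0) term-by-term (mod 11).
  -2*X**3 ↦ -2·0·1·1 = 0
  2*X**2*Y ↦ 2·0·6·1 = 0
  3*X**2*Z ↦ 3·0·1·0 = 0
  -3*X*Y**2 ↦ -3·0·36·1 = 0
  2*X*Y*Z ↦ 2·0·6·0 = 0
  3*X*Z**2 ↦ 3·0·1·0 = 0
  -2*Y**3 ↦ -2·1·216·1 = -432
  3*Y**2*Z ↦ 3·1·36·0 = 0
  3*Y*Z**2 ↦ 3·1·6·0 = 0
  -Z**3 ↦ -1·1·1·0 = 0
Sum: F(0, 6, 0) = (0) + (0) + (0) + (0) + (0) + (0) + (-432) + (0) + (0) + (0) = -432.
Reducing mod 11: -432 ≡ 8 (mod 11).
Since F(a, b, c) ≡ 8 ≠ 0 (mod 11), P does NOT lie on the curve.


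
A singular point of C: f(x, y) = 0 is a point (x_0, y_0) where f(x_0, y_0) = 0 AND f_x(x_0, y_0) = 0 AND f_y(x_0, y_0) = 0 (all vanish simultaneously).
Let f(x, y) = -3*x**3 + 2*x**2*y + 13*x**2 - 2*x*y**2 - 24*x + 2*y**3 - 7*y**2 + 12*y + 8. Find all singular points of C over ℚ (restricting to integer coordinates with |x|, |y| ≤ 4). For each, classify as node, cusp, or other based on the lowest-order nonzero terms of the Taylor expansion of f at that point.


Singular points: {(2, 2)}; classification: node.

Compute partial derivatives:
  f_x = -9*x**2 + 4*x*y + 26*x - 2*y**2 - 24.
  f_y = 2*x**2 - 4*x*y + 6*y**2 - 14*y + 12.
Scan x_0 ∈ {−4, ..., 4}. For each x_0, f_y(x_0, y) is a polynomial in y; find its integer roots y ∈ {−4, ..., 4}, then test f_x and f at those candidates.
  x = -4: f_y(-4, y) = 6*y**2 + 2*y + 44; no integer root y with |y| ≤ 4.
  x = -3: f_y(-3, y) = 6*y**2 - 2*y + 30; no integer root y with |y| ≤ 4.
  x = -2: f_y(-2, y) = 6*y**2 - 6*y + 20; no integer root y with |y| ≤ 4.
  x = -1: f_y(-1, y) = 6*y**2 - 10*y + 14; no integer root y with |y| ≤ 4.
  x = 0: f_y(0, y) = 6*y**2 - 14*y + 12; no integer root y with |y| ≤ 4.
  x = 1: f_y(1, y) = 6*y**2 - 18*y + 14; no integer root y with |y| ≤ 4.
  x = 2: f_y(2, y) = 6*y**2 - 22*y + 20; vanishes at y ∈ {2}. (2, 2): f_x = 0, f = 0 — SINGULAR.
  x = 3: f_y(3, y) = 6*y**2 - 26*y + 30; no integer root y with |y| ≤ 4.
  x = 4: f_y(4, y) = 6*y**2 - 30*y + 44; no integer root y with |y| ≤ 4.
Only singular point on the grid: (2, 2).
Classify: substitute x = 2 + u, y = 2 + v and expand: f = -3*u**3 + 2*u**2*v - u**2 - 2*u*v**2 + 2*v**3 + v**2.
No constant or linear terms (consistent with a singular point). Quadratic part: -u**2 + v**2. Cubic part: -3*u**3 + 2*u**2*v - 2*u*v**2 + 2*v**3.
The quadratic part v**2 - u**2 = (v − u)(v + u) splits into two distinct linear factors, so there are two distinct tangent lines y − 2 = ±(x − 2) — this is a node (ordinary double point).
Classification: node.


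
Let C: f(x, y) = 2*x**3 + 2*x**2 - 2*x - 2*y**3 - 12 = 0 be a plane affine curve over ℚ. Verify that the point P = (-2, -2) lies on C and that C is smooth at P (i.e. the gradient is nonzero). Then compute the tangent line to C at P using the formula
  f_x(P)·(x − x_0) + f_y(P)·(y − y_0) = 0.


Tangent line at P: 14*x - 24*y - 20 = 0.

Step 1: f(-2, -2) = 0, so P lies on C.
Step 2: partial derivatives
  f_x(x, y) = 6*x**2 + 4*x - 2, f_y(x, y) = -6*y**2.
  f_x(P) = 14, f_y(P) = -24 (gradient nonzero, so P is smooth).
Step 3: tangent line at P: 14·(x − -2) + -24·(y − -2) = 0.
Expanding: 14*x - 24*y - 20 = 0.


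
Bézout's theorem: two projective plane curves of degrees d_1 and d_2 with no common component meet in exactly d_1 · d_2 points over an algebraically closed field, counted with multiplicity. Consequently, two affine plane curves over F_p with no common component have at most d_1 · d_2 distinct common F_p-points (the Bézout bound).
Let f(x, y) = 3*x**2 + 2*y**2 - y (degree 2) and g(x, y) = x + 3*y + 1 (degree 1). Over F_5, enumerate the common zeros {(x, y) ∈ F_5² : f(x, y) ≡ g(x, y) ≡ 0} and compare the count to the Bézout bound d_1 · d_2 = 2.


Common zeros: {(0, 3), (2, 4)}; count = 2; Bézout bound = 2.

deg(f) = 2, deg(g) = 1, so Bézout bound = 2.
Scan x ∈ F_5. For each x, list the y ∈ F_5 with f(x, y) ≡ 0 and those with g(x, y) ≡ 0 (mod 5); the common zeros in that column are the intersection.
  x = 0: f ≡ 0 at y ∈ {0, 3}; g ≡ 0 at y ∈ {3}; common: {3}.
  x = 1: f ≡ 0 at y ∈ ∅; g ≡ 0 at y ∈ {1}; common: ∅.
  x = 2: f ≡ 0 at y ∈ {4}; g ≡ 0 at y ∈ {4}; common: {4}.
  x = 3: f ≡ 0 at y ∈ {4}; g ≡ 0 at y ∈ {2}; common: ∅.
  x = 4: f ≡ 0 at y ∈ ∅; g ≡ 0 at y ∈ {0}; common: ∅.
Collecting: common zeros = {(0, 3), (2, 4)}, so the count is 2.
Comparison with the Bézout bound: 2 ≤ 2 = deg(f)·deg(g), as expected for curves with no common component (the bound is attained).


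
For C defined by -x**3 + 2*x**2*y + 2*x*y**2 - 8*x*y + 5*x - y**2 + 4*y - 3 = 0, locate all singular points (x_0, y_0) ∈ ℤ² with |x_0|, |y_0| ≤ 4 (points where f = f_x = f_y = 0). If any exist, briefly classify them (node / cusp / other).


Singular points: {(1, 1)}; classification: node.

Compute partial derivatives:
  f_x = -3*x**2 + 4*x*y + 2*y**2 - 8*y + 5.
  f_y = 2*x**2 + 4*x*y - 8*x - 2*y + 4.
Scan x_0 ∈ {−4, ..., 4}. For each x_0, f_y(x_0, y) is a polynomial in y; find its integer roots y ∈ {−4, ..., 4}, then test f_x and f at those candidates.
  x = -4: f_y(-4, y) = 68 - 18*y; no integer root y with |y| ≤ 4.
  x = -3: f_y(-3, y) = 46 - 14*y; no integer root y with |y| ≤ 4.
  x = -2: f_y(-2, y) = 28 - 10*y; no integer root y with |y| ≤ 4.
  x = -1: f_y(-1, y) = 14 - 6*y; no integer root y with |y| ≤ 4.
  x = 0: f_y(0, y) = 4 - 2*y; vanishes at y ∈ {2}. (0, 2): f_x = -3 ≠ 0.
  x = 1: f_y(1, y) = 2*y - 2; vanishes at y ∈ {1}. (1, 1): f_x = 0, f = 0 — SINGULAR.
  x = 2: f_y(2, y) = 6*y - 4; no integer root y with |y| ≤ 4.
  x = 3: f_y(3, y) = 10*y - 2; no integer root y with |y| ≤ 4.
  x = 4: f_y(4, y) = 14*y + 4; no integer root y with |y| ≤ 4.
Only singular point on the grid: (1, 1).
Classify: substitute x = 1 + u, y = 1 + v and expand: f = -u**3 + 2*u**2*v - u**2 + 2*u*v**2 + v**2.
No constant or linear terms (consistent with a singular point). Quadratic part: -u**2 + v**2. Cubic part: -u**3 + 2*u**2*v + 2*u*v**2.
The quadratic part v**2 - u**2 = (v − u)(v + u) splits into two distinct linear factors, so there are two distinct tangent lines y − 1 = ±(x − 1) — this is a node (ordinary double point).
Classification: node.


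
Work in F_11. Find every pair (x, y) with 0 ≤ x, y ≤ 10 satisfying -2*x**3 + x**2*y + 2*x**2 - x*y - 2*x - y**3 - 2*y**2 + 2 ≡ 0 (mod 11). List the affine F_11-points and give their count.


Affine F_11-points: {(0, 6), (0, 8), (1, 0), (1, 9), (2, 1), (2, 2), (2, 6), (3, 2), (6, 8), (7, 1), (7, 4), (8, 2), (9, 1), (10, 8)}; count = 14.

For each of the 121 pairs (x, y) ∈ F_11², evaluate f(x, y) mod 11. Record the zeros.
  x = 0: [0↦2, 1↦10, 2↦8, 3↦1, 4↦5, 5↦3, 6↦0, 7↦1, 8↦0, 9↦2, 10↦1]  zeros at y ∈ {6, 8}
  x = 1: [0↦0, 1↦8, 2↦6, 3↦10, 4↦3, 5↦1, 6↦9, 7↦10, 8↦9, 9↦0, 10↦10]  zeros at y ∈ {0, 9}
  x = 2: [0↦1, 1↦0, 2↦0, 3↦6, 4↦1, 5↦1, 6↦0, 7↦3, 8↦4, 9↦8, 10↦9]  zeros at y ∈ {1, 2, 6}
  x = 3: [0↦4, 1↦7, 2↦0, 3↦10, 4↦9, 5↦2, 6↦5, 7↦1, 8↦6, 9↦3, 10↦8]  zeros at y ∈ {2}
  x = 4: [0↦8, 1↦6, 2↦5, 3↦10, 4↦4, 5↦3, 6↦1, 7↦3, 8↦3, 9↦6, 10↦6]  zeros at y ∈ ∅
  x = 5: [0↦1, 1↦7, 2↦3, 3↦5, 4↦7, 5↦3, 6↦9, 7↦8, 8↦5, 9↦5, 10↦2]  zeros at y ∈ ∅
  x = 6: [0↦4, 1↦9, 2↦4, 3↦5, 4↦6, 5↦1, 6↦6, 7↦4, 8↦0, 9↦10, 10↦6]  zeros at y ∈ {8}
  x = 7: [0↦5, 1↦0, 2↦7, 3↦9, 4↦0, 5↦7, 6↦2, 7↦1, 8↦9, 9↦9, 10↦6]  zeros at y ∈ {1, 4}
  x = 8: [0↦3, 1↦1, 2↦0, 3↦5, 4↦10, 5↦9, 6↦7, 7↦9, 8↦9, 9↦1, 10↦1]  zeros at y ∈ {2}
  x = 9: [0↦8, 1↦0, 2↦4, 3↦3, 4↦2, 5↦6, 6↦9, 7↦5, 8↦10, 9↦7, 10↦1]  zeros at y ∈ {1}
  x = 10: [0↦8, 1↦7, 2↦7, 3↦2, 4↦8, 5↦8, 6↦7, 7↦10, 8↦0, 9↦4, 10↦5]  zeros at y ∈ {8}
Collecting zeros: affine points = {(0, 6), (0, 8), (1, 0), (1, 9), (2, 1), (2, 2), (2, 6), (3, 2), (6, 8), (7, 1), (7, 4), (8, 2), (9, 1), (10, 8)}.
Total count |C(F_11)_aff| = 14.


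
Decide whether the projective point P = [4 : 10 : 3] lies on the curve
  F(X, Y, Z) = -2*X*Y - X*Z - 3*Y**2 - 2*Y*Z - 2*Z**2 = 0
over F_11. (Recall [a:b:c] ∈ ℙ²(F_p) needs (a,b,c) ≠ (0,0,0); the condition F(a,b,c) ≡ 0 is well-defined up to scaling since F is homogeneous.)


F(4,10,3) ≡ 3 (mod 11); P is NOT on the curve.

Evaluate F(4, 10, 3) term-by-term (mod 11).
  -2*X*Y ↦ -2·4·10·1 = -80
  -X*Z ↦ -1·4·1·3 = -12
  -3*Y**2 ↦ -3·1·100·1 = -300
  -2*Y*Z ↦ -2·1·10·3 = -60
  -2*Z**2 ↦ -2·1·1·9 = -18
Sum: F(4, 10, 3) = (-80) + (-12) + (-300) + (-60) + (-18) = -470.
Reducing mod 11: -470 ≡ 3 (mod 11).
Since F(a, b, c) ≡ 3 ≠ 0 (mod 11), P does NOT lie on the curve.


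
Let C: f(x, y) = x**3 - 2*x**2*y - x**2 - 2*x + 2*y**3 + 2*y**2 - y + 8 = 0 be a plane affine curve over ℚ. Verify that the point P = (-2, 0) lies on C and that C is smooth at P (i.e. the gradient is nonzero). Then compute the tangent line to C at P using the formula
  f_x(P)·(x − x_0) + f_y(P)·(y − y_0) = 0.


Tangent line at P: 14*x - 9*y + 28 = 0.

Step 1: f(-2, 0) = 0, so P lies on C.
Step 2: partial derivatives
  f_x(x, y) = 3*x**2 - 4*x*y - 2*x - 2, f_y(x, y) = -2*x**2 + 6*y**2 + 4*y - 1.
  f_x(P) = 14, f_y(P) = -9 (gradient nonzero, so P is smooth).
Step 3: tangent line at P: 14·(x − -2) + -9·(y − 0) = 0.
Expanding: 14*x - 9*y + 28 = 0.


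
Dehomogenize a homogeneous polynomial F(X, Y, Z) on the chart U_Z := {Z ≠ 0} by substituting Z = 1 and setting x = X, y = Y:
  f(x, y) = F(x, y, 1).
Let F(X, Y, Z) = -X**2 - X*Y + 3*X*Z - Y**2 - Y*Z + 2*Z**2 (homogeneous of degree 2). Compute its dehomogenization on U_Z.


f(x, y) = -x**2 - x*y + 3*x - y**2 - y + 2

On U_Z we set Z = 1. Each monomial c·X^i·Y^j·Z^k in F becomes c·x^i·y^j·1^k = c·x^i·y^j.
Substituting Z = 1: F(X, Y, 1) = -x**2 - x*y + 3*x - y**2 - y + 2.
Note: deg(f) ≤ deg(F) = 2; strict inequality happens when F is divisible by Z (lost terms).


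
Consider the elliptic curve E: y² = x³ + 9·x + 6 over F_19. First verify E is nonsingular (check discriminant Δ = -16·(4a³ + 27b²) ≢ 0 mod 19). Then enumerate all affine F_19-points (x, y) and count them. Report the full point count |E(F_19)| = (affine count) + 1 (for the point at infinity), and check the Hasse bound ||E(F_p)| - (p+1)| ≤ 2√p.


Affine points = {(0, 5), (0, 14), (1, 4), (1, 15), (4, 7), (4, 12), (5, 9), (5, 10), (8, 1), (8, 18), (11, 7), (11, 12), (14, 8), (14, 11), (15, 1), (15, 18), (16, 3), (16, 16)}; affine count = 18; |E(F_19)| = 19.

Discriminant check: Δ ∝ 4a³ + 27b² = 4·9³ + 27·6² = 4·729 + 27·36 ≡ 12 (mod 19). Nonzero ⇒ E is nonsingular.
For each x ∈ F_19, compute rhs = x³ + 9·x + 6 mod 19, then count y ∈ F_19 with y² ≡ rhs.
  x = 0: rhs = 6, matching y values: 5, 14 (2 points).
  x = 1: rhs = 16, matching y values: 4, 15 (2 points).
  x = 2: rhs = 13, matching y values: none (0 points).
  x = 3: rhs = 3, matching y values: none (0 points).
  x = 4: rhs = 11, matching y values: 7, 12 (2 points).
  x = 5: rhs = 5, matching y values: 9, 10 (2 points).
  x = 6: rhs = 10, matching y values: none (0 points).
  x = 7: rhs = 13, matching y values: none (0 points).
  x = 8: rhs = 1, matching y values: 1, 18 (2 points).
  x = 9: rhs = 18, matching y values: none (0 points).
  x = 10: rhs = 13, matching y values: none (0 points).
  x = 11: rhs = 11, matching y values: 7, 12 (2 points).
  x = 12: rhs = 18, matching y values: none (0 points).
  x = 13: rhs = 2, matching y values: none (0 points).
  x = 14: rhs = 7, matching y values: 8, 11 (2 points).
  x = 15: rhs = 1, matching y values: 1, 18 (2 points).
  x = 16: rhs = 9, matching y values: 3, 16 (2 points).
  x = 17: rhs = 18, matching y values: none (0 points).
  x = 18: rhs = 15, matching y values: none (0 points).
Total affine count: 18.
Full point count |E(F_19)| = 18 + 1 = 19.
Hasse bound: |19 − (19+1)| = |-1| = 1 ≤ 2√19 ≈ 8.7178 ✓.


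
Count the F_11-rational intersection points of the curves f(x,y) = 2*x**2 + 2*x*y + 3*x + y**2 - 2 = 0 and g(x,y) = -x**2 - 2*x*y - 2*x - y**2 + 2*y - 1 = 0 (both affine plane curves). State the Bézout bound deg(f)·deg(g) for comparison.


Common zeros: {(2, 4), (7, 1)}; count = 2; Bézout bound = 4.

deg(f) = 2, deg(g) = 2, so Bézout bound = 4.
Scan x ∈ F_11. For each x, list the y ∈ F_11 with f(x, y) ≡ 0 and those with g(x, y) ≡ 0 (mod 11); the common zeros in that column are the intersection.
  x = 0: f ≡ 0 at y ∈ ∅; g ≡ 0 at y ∈ {1}; common: ∅.
  x = 1: f ≡ 0 at y ∈ {2, 7}; g ≡ 0 at y ∈ ∅; common: ∅.
  x = 2: f ≡ 0 at y ∈ {3, 4}; g ≡ 0 at y ∈ {4, 5}; common: {4}.
  x = 3: f ≡ 0 at y ∈ ∅; g ≡ 0 at y ∈ ∅; common: ∅.
  x = 4: f ≡ 0 at y ∈ ∅; g ≡ 0 at y ∈ ∅; common: ∅.
  x = 5: f ≡ 0 at y ∈ ∅; g ≡ 0 at y ∈ ∅; common: ∅.
  x = 6: f ≡ 0 at y ∈ {0, 10}; g ≡ 0 at y ∈ {3, 9}; common: ∅.
  x = 7: f ≡ 0 at y ∈ {1, 7}; g ≡ 0 at y ∈ {1, 9}; common: {1}.
  x = 8: f ≡ 0 at y ∈ ∅; g ≡ 0 at y ∈ {3, 5}; common: ∅.
  x = 9: f ≡ 0 at y ∈ {0, 4}; g ≡ 0 at y ∈ ∅; common: ∅.
  x = 10: f ≡ 0 at y ∈ {3, 10}; g ≡ 0 at y ∈ {0, 4}; common: ∅.
Collecting: common zeros = {(2, 4), (7, 1)}, so the count is 2.
Comparison with the Bézout bound: 2 ≤ 4 = deg(f)·deg(g), as expected for curves with no common component (the affine F_11-count falls short of the bound because intersections may lie at infinity, over extension fields, or carry multiplicity).


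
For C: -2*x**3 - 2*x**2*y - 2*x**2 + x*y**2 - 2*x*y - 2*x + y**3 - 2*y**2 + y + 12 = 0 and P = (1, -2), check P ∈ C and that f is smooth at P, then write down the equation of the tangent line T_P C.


Tangent line at P: 4*x + 13*y + 22 = 0.

Step 1: f(1, -2) = 0, so P lies on C.
Step 2: partial derivatives
  f_x(x, y) = -6*x**2 - 4*x*y - 4*x + y**2 - 2*y - 2, f_y(x, y) = -2*x**2 + 2*x*y - 2*x + 3*y**2 - 4*y + 1.
  f_x(P) = 4, f_y(P) = 13 (gradient nonzero, so P is smooth).
Step 3: tangent line at P: 4·(x − 1) + 13·(y − -2) = 0.
Expanding: 4*x + 13*y + 22 = 0.


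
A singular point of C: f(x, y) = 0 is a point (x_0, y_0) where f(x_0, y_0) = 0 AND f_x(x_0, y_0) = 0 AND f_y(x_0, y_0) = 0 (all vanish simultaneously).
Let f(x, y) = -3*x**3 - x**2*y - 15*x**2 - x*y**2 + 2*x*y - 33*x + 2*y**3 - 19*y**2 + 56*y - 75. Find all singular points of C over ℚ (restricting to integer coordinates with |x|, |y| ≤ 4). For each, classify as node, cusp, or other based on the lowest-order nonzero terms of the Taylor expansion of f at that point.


Singular points: {(-2, 3)}; classification: cusp.

Compute partial derivatives:
  f_x = -9*x**2 - 2*x*y - 30*x - y**2 + 2*y - 33.
  f_y = -x**2 - 2*x*y + 2*x + 6*y**2 - 38*y + 56.
Scan x_0 ∈ {−4, ..., 4}. For each x_0, f_y(x_0, y) is a polynomial in y; find its integer roots y ∈ {−4, ..., 4}, then test f_x and f at those candidates.
  x = -4: f_y(-4, y) = 6*y**2 - 30*y + 32; no integer root y with |y| ≤ 4.
  x = -3: f_y(-3, y) = 6*y**2 - 32*y + 41; no integer root y with |y| ≤ 4.
  x = -2: f_y(-2, y) = 6*y**2 - 34*y + 48; vanishes at y ∈ {3}. (-2, 3): f_x = 0, f = 0 — SINGULAR.
  x = -1: f_y(-1, y) = 6*y**2 - 36*y + 53; no integer root y with |y| ≤ 4.
  x = 0: f_y(0, y) = 6*y**2 - 38*y + 56; vanishes at y ∈ {4}. (0, 4): f_x = -41 ≠ 0.
  x = 1: f_y(1, y) = 6*y**2 - 40*y + 57; no integer root y with |y| ≤ 4.
  x = 2: f_y(2, y) = 6*y**2 - 42*y + 56; no integer root y with |y| ≤ 4.
  x = 3: f_y(3, y) = 6*y**2 - 44*y + 53; no integer root y with |y| ≤ 4.
  x = 4: f_y(4, y) = 6*y**2 - 46*y + 48; no integer root y with |y| ≤ 4.
Only singular point on the grid: (-2, 3).
Classify: substitute x = -2 + u, y = 3 + v and expand: f = -3*u**3 - u**2*v - u*v**2 + 2*v**3 + v**2.
No constant or linear terms (consistent with a singular point). Quadratic part: v**2. Cubic part: -3*u**3 - u**2*v - u*v**2 + 2*v**3.
The quadratic part v**2 is a perfect square, so there is a single (double) tangent line v = 0, i.e. y = 3. Restricting the cubic part to that line (v = 0) leaves -3*u**3 ≠ 0, so f is not divisible by v and the branch is v² ≈ 3*u**3 to lowest order — this is a cusp.
Classification: cusp.


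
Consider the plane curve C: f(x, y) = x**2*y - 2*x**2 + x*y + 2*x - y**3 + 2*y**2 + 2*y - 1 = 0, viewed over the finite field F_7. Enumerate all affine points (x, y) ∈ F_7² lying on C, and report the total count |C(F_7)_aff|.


Affine F_7-points: {(0, 6), (1, 2), (1, 5), (5, 6), (6, 5)}; count = 5.

For each of the 49 pairs (x, y) ∈ F_7², evaluate f(x, y) mod 7. Record the zeros.
  x = 0: [0↦6, 1↦2, 2↦3, 3↦3, 4↦3, 5↦4, 6↦0]  zeros at y ∈ {6}
  x = 1: [0↦6, 1↦4, 2↦0, 3↦2, 4↦4, 5↦0, 6↦5]  zeros at y ∈ {2, 5}
  x = 2: [0↦2, 1↦4, 2↦4, 3↦3, 4↦2, 5↦2, 6↦4]  zeros at y ∈ ∅
  x = 3: [0↦1, 1↦2, 2↦1, 3↦6, 4↦4, 5↦3, 6↦4]  zeros at y ∈ ∅
  x = 4: [0↦3, 1↦5, 2↦5, 3↦4, 4↦3, 5↦3, 6↦5]  zeros at y ∈ ∅
  x = 5: [0↦1, 1↦6, 2↦2, 3↦4, 4↦6, 5↦2, 6↦0]  zeros at y ∈ {6}
  x = 6: [0↦2, 1↦5, 2↦6, 3↦6, 4↦6, 5↦0, 6↦3]  zeros at y ∈ {5}
Collecting zeros: affine points = {(0, 6), (1, 2), (1, 5), (5, 6), (6, 5)}.
Total count |C(F_7)_aff| = 5.


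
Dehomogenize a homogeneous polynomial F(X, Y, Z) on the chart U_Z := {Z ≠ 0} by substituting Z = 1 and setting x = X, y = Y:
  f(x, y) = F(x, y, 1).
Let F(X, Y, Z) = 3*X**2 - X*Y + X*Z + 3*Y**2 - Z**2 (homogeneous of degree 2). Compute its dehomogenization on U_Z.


f(x, y) = 3*x**2 - x*y + x + 3*y**2 - 1

On U_Z we set Z = 1. Each monomial c·X^i·Y^j·Z^k in F becomes c·x^i·y^j·1^k = c·x^i·y^j.
Substituting Z = 1: F(X, Y, 1) = 3*x**2 - x*y + x + 3*y**2 - 1.
Note: deg(f) ≤ deg(F) = 2; strict inequality happens when F is divisible by Z (lost terms).
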